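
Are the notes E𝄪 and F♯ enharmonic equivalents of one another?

E## = pitch class 6 and F# = pitch class 6 — the same pitch class, so they are enharmonic equivalents.

Yes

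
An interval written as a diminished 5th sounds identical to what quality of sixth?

doubly diminished

A diminished fifth spans 6 semitones.
A sixth spanning 6 semitones is doubly diminished (the major sixth is 9).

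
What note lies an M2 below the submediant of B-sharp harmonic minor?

F#

The submediant of B# harmonic minor is G#.
A major second (2 semitones) below G# lands on the letter F, giving F#.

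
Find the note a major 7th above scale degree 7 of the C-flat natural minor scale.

Scale degree 7 of Cb natural minor is Bbb.
A major seventh (11 semitones) above Bbb lands on the letter A, giving Ab.

Ab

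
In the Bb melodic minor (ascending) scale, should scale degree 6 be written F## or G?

G

Each scale degree takes a distinct letter name. Degree 6 of a scale on B must use the letter G.
G and F## are enharmonically the same pitch, but only G uses the letter G, so it is the correct spelling here.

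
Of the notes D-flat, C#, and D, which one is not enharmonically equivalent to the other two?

In 12-tone equal temperament, enharmonic equivalents share a pitch class. Db is pitch class 1; C# is pitch class 1; D is pitch class 2.
Db and C# share pitch class 1, while D is pitch class 2.

D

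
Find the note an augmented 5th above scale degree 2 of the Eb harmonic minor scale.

C#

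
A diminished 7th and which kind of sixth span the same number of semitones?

major

A diminished seventh spans 9 semitones.
A sixth spanning 9 semitones is major (the major sixth is 9).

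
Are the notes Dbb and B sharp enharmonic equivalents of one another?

Dbb is pitch class 0; B# is pitch class 0.
All spellings map to pitch class 0, so they are enharmonically equivalent.

Yes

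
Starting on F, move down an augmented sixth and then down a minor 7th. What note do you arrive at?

An augmented sixth down from F is Abb (letter A, 10 semitones down).
A minor seventh down from Abb is Bbb (letter B, 10 semitones down).

Bbb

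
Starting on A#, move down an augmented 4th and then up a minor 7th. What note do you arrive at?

D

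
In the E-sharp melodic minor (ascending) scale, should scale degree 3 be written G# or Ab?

G#

Each scale degree takes a distinct letter name. Degree 3 of a scale on E must use the letter G.
G# and Ab are enharmonically the same pitch, but only G# uses the letter G, so it is the correct spelling here.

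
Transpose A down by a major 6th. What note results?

C

A sixth below A lands on the letter C.
A major sixth spans 9 semitones, so A moves to pitch class 0. On the letter C that is C.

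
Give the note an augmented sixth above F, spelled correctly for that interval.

D#

A sixth above F lands on the letter D.
An augmented sixth spans 10 semitones, so F moves to pitch class 3. On the letter D that is D#.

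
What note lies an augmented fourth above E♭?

A

E up a perfect fourth is A, so the target letter is A.
From Eb, an augmented fourth is 6 semitones up: A.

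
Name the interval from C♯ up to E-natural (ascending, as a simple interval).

The letter names run C→E, a span of 2 letter steps, so the interval is some kind of third.
C# to E is 3 semitones. A major third is 4, so 3 makes it minor.

minor third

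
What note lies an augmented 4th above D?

A fourth above D lands on the letter G.
An augmented fourth spans 6 semitones, so D moves to pitch class 8. On the letter G that is G#.

G#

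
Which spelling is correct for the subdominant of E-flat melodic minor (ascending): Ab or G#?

Each scale degree takes a distinct letter name. Degree 4 of a scale on E must use the letter A.
Ab and G# are enharmonically the same pitch, but only Ab uses the letter A, so it is the correct spelling here.

Ab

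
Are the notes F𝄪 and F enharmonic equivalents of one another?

No

F## is pitch class 7; F is pitch class 5.
The pitch classes differ (7 vs. 5), so they are not enharmonic equivalents.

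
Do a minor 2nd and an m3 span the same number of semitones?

No

A minor second spans 1 semitone; a minor third spans 3.
The spans differ, so they are not enharmonic equivalents.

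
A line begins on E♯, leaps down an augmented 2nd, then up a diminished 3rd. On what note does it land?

Fb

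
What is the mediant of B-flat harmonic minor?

Degree 3 takes the letter 2 steps above B, which is D.
In harmonic minor, degree 3 sits 3 semitones above the tonic. Bb + 3 semitones is pitch class 1, spelled on D as Db.

Db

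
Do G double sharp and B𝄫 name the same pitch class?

Yes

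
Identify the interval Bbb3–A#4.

doubly augmented seventh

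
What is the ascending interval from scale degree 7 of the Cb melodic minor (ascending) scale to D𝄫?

diminished third

Scale degree 7 of Cb melodic minor (ascending) is Bb.
Bb up to Dbb: letters B→D make it a third; 2 semitones makes it diminished.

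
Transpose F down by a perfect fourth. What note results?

C

F down a perfect fourth is C, so the target letter is C.
From F, a perfect fourth is 5 semitones down: C.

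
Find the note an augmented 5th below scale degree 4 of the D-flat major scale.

Cbb

Scale degree 4 of Db major is Gb.
An augmented fifth (8 semitones) below Gb lands on the letter C, giving Cbb.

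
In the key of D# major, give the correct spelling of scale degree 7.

The D# major scale runs D# E# F## G# A# B# C##.
Degree 7 is C##.

C##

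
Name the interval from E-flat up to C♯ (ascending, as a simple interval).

Counting letters E–F–G–A–B–C gives a sixth.
Eb→C# = 10 semitones, 1 wider than the major sixth (9), so augmented.

augmented sixth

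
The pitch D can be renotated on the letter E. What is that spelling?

D is pitch class 2. The letter E alone is pitch class 4.
To reach pitch class 2 from E requires an offset of -2 semitones, i.e. double flat: Ebb.

Ebb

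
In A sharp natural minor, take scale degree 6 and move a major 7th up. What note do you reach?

E#

Scale degree 6 of A# natural minor is F#.
A major seventh (11 semitones) above F# lands on the letter E, giving E#.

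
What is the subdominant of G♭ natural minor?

Cb

Degree 4 takes the letter 3 steps above G, which is C.
In natural minor, degree 4 sits 5 semitones above the tonic. Gb + 5 semitones is pitch class 11, spelled on C as Cb.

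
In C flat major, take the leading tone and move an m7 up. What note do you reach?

The leading tone of Cb major is Bb.
A minor seventh (10 semitones) above Bb lands on the letter A, giving Ab.

Ab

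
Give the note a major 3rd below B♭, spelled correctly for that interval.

B down a major third is G, so the target letter is G.
From Bb, a major third is 4 semitones down: Gb.

Gb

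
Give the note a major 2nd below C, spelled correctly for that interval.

Bb

A second below C lands on the letter B.
A major second spans 2 semitones, so C moves to pitch class 10. On the letter B that is Bb.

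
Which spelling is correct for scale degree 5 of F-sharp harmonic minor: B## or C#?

C#

Each scale degree takes a distinct letter name. Degree 5 of a scale on F must use the letter C.
C# and B## are enharmonically the same pitch, but only C# uses the letter C, so it is the correct spelling here.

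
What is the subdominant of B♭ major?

Degree 4 takes the letter 3 steps above B, which is E.
In major, degree 4 sits 5 semitones above the tonic. Bb + 5 semitones is pitch class 3, spelled on E as Eb.

Eb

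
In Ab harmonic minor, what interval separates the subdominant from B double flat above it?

The subdominant of Ab harmonic minor is Db.
Db up to Bbb: letters D→B make it a sixth; 8 semitones makes it minor.

minor sixth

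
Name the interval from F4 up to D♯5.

augmented sixth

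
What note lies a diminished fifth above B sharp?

A fifth above B lands on the letter F.
A diminished fifth spans 6 semitones, so B# moves to pitch class 6. On the letter F that is F#.

F#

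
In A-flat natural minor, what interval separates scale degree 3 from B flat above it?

Scale degree 3 of Ab natural minor is Cb.
Cb up to Bb: letters C→B make it a seventh; 11 semitones makes it major.

major seventh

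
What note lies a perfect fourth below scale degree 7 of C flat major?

F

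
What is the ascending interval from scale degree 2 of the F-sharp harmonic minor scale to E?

Scale degree 2 of F# harmonic minor is G#.
G# up to E: letters G→E make it a sixth; 8 semitones makes it minor.

minor sixth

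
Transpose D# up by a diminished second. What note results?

Eb

A second above D lands on the letter E.
A diminished second spans 0 semitones, so D# moves to pitch class 3. On the letter E that is Eb.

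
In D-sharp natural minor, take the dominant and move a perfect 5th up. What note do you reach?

E#

The dominant of D# natural minor is A#.
A perfect fifth (7 semitones) above A# lands on the letter E, giving E#.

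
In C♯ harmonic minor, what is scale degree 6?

Degree 6 takes the letter 5 steps above C, which is A.
In harmonic minor, degree 6 sits 8 semitones above the tonic. C# + 8 semitones is pitch class 9, spelled on A as A.

A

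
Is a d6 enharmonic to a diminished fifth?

A diminished sixth spans 7 semitones; a diminished fifth spans 6.
The spans differ, so they are not enharmonic equivalents.

No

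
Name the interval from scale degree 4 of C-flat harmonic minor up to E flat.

Scale degree 4 of Cb harmonic minor is Fb.
Fb up to Eb: letters F→E make it a seventh; 11 semitones makes it major.

major seventh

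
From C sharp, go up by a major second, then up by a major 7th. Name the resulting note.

C##

A major second up from C# is D# (letter D, 2 semitones up).
A major seventh up from D# is C## (letter C, 11 semitones up).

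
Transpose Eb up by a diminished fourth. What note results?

Abb

A fourth above E lands on the letter A.
A diminished fourth spans 4 semitones, so Eb moves to pitch class 7. On the letter A that is Abb.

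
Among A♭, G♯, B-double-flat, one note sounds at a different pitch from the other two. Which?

In 12-tone equal temperament, enharmonic equivalents share a pitch class. Ab is pitch class 8; G# is pitch class 8; Bbb is pitch class 9.
Ab and G# share pitch class 8, while Bbb is pitch class 9.

Bbb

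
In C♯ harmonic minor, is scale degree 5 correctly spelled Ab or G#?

G#

Each scale degree takes a distinct letter name. Degree 5 of a scale on C must use the letter G.
G# and Ab are enharmonically the same pitch, but only G# uses the letter G, so it is the correct spelling here.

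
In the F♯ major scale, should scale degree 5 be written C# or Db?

C#

Each scale degree takes a distinct letter name. Degree 5 of a scale on F must use the letter C.
C# and Db are enharmonically the same pitch, but only C# uses the letter C, so it is the correct spelling here.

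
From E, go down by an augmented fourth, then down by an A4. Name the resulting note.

An augmented fourth down from E is Bb (letter B, 6 semitones down).
An augmented fourth down from Bb is Fb (letter F, 6 semitones down).

Fb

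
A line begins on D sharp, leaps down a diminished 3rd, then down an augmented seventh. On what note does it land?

C#

A diminished third down from D# is B## (letter B, 2 semitones down).
An augmented seventh down from B## is C# (letter C, 12 semitones down).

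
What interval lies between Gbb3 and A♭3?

The letter names run G→A, a span of 1 letter step, so the interval is some kind of second.
Gbb to Ab is 3 semitones. A major second is 2, so 3 makes it augmented.

augmented second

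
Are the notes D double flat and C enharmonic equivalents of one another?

Dbb = pitch class 0 and C = pitch class 0 — the same pitch class, so they are enharmonic equivalents.

Yes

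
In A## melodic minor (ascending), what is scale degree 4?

Degree 4 takes the letter 3 steps above A, which is D.
In melodic minor (ascending), degree 4 sits 5 semitones above the tonic. A## + 5 semitones is pitch class 4, spelled on D as D##.

D##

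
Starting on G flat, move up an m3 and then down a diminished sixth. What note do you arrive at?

A minor third up from Gb is Bbb (letter B, 3 semitones up).
A diminished sixth down from Bbb is D (letter D, 7 semitones down).

D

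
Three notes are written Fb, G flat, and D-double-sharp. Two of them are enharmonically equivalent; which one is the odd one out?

Gb

In 12-tone equal temperament, enharmonic equivalents share a pitch class. Fb is pitch class 4; Gb is pitch class 6; D## is pitch class 4.
Fb and D## share pitch class 4, while Gb is pitch class 6.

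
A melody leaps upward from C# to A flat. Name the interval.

diminished sixth

The letter names run C→A, a span of 5 letter steps, so the interval is some kind of sixth.
C# to Ab is 7 semitones. A major sixth is 9, so 7 makes it diminished.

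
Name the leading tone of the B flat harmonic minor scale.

A

The Bb harmonic minor scale runs Bb C Db Eb F Gb A.
Degree 7 is A.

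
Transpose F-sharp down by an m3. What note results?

D#

A third below F lands on the letter D.
A minor third spans 3 semitones, so F# moves to pitch class 3. On the letter D that is D#.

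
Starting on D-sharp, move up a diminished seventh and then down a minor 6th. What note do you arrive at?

E

A diminished seventh up from D# is C (letter C, 9 semitones up).
A minor sixth down from C is E (letter E, 8 semitones down).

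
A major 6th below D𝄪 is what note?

F##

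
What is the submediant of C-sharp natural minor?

A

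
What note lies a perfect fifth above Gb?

A fifth above G lands on the letter D.
A perfect fifth spans 7 semitones, so Gb moves to pitch class 1. On the letter D that is Db.

Db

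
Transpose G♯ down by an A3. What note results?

G down a major third is Eb, so the target letter is E.
From G#, an augmented third is 5 semitones down: Eb.

Eb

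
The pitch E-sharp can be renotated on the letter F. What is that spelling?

F

E# is pitch class 5. The letter F alone is pitch class 5.
Pitch class 5 on F needs no accidental: F.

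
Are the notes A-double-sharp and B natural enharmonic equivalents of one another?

A## = pitch class 11 and B = pitch class 11 — the same pitch class, so they are enharmonic equivalents.

Yes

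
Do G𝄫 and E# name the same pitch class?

Gbb = pitch class 5 and E# = pitch class 5 — the same pitch class, so they are enharmonic equivalents.

Yes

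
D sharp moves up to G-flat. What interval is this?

doubly diminished fourth

The letter names run D→G, a span of 3 letter steps, so the interval is some kind of fourth.
D# to Gb is 3 semitones. A perfect fourth is 5, so 3 makes it doubly diminished.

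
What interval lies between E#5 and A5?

diminished fourth

Counting letters E–F–G–A gives a fourth.
E#→A = 4 semitones, 1 narrower than the perfect fourth (5), so diminished.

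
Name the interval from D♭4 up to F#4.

Counting letters D–E–F gives a third.
Db→F# = 5 semitones, 1 wider than the major third (4), so augmented.

augmented third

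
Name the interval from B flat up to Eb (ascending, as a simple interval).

perfect fourth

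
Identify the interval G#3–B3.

minor third

Counting letters G–A–B gives a third.
G#→B = 3 semitones, 1 narrower than the major third (4), so minor.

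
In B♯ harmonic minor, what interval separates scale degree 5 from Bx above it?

Scale degree 5 of B# harmonic minor is F##.
F## up to B##: letters F→B make it a fourth; 6 semitones makes it augmented.

augmented fourth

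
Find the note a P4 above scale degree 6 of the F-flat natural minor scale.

Gbb

Scale degree 6 of Fb natural minor is Dbb.
A perfect fourth (5 semitones) above Dbb lands on the letter G, giving Gbb.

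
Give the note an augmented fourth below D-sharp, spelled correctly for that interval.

A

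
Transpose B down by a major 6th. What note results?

D

B down a major sixth is D, so the target letter is D.
From B, a major sixth is 9 semitones down: D.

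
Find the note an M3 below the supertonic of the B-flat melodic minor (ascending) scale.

The supertonic of Bb melodic minor (ascending) is C.
A major third (4 semitones) below C lands on the letter A, giving Ab.

Ab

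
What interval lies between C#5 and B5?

The letter names run C→B, a span of 6 letter steps, so the interval is some kind of seventh.
C# to B is 10 semitones. A major seventh is 11, so 10 makes it minor.

minor seventh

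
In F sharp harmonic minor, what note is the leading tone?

The F# harmonic minor scale runs F# G# A B C# D E#.
Degree 7 is E#.

E#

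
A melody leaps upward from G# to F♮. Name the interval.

diminished seventh

The letter names run G→F, a span of 6 letter steps, so the interval is some kind of seventh.
G# to F is 9 semitones. A major seventh is 11, so 9 makes it diminished.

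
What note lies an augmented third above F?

A third above F lands on the letter A.
An augmented third spans 5 semitones, so F moves to pitch class 10. On the letter A that is A#.

A#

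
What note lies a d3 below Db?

B

D down a major third is Bb, so the target letter is B.
From Db, a diminished third is 2 semitones down: B.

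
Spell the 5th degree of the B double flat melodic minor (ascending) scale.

Fb

The Bbb melodic minor (ascending) scale runs Bbb Cb Dbb Ebb Fb Gb Ab.
Degree 5 is Fb.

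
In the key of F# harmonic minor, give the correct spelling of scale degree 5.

The F# harmonic minor scale runs F# G# A B C# D E#.
Degree 5 is C#.

C#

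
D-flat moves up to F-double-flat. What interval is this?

diminished third

Counting letters D–E–F gives a third.
Db→Fbb = 2 semitones, 2 narrower than the major third (4), so diminished.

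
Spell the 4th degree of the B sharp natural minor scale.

E#

The B# natural minor scale runs B# C## D# E# F## G# A#.
Degree 4 is E#.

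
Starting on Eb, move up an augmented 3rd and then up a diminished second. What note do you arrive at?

Ab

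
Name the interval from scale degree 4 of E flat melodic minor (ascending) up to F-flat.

minor sixth

Scale degree 4 of Eb melodic minor (ascending) is Ab.
Ab up to Fb: letters A→F make it a sixth; 8 semitones makes it minor.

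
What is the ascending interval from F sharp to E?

The letter names run F→E, a span of 6 letter steps, so the interval is some kind of seventh.
F# to E is 10 semitones. A major seventh is 11, so 10 makes it minor.

minor seventh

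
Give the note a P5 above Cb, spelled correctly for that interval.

Gb

C up a perfect fifth is G, so the target letter is G.
From Cb, a perfect fifth is 7 semitones up: Gb.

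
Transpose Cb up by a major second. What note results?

C up a major second is D, so the target letter is D.
From Cb, a major second is 2 semitones up: Db.

Db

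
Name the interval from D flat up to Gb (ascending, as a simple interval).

perfect fourth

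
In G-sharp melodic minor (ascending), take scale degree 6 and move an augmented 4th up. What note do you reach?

Scale degree 6 of G# melodic minor (ascending) is E#.
An augmented fourth (6 semitones) above E# lands on the letter A, giving A##.

A##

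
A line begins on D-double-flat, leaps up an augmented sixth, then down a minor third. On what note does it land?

G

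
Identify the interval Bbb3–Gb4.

major sixth

The letter names run B→G, a span of 5 letter steps, so the interval is some kind of sixth.
Bbb to Gb is 9 semitones. A major sixth is 9, so 9 makes it major.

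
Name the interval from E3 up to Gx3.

augmented third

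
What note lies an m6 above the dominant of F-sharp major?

A

The dominant of F# major is C#.
A minor sixth (8 semitones) above C# lands on the letter A, giving A.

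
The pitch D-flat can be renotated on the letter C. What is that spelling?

C#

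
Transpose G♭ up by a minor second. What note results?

A second above G lands on the letter A.
A minor second spans 1 semitone, so Gb moves to pitch class 7. On the letter A that is Abb.

Abb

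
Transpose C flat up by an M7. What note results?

Bb

A seventh above C lands on the letter B.
A major seventh spans 11 semitones, so Cb moves to pitch class 10. On the letter B that is Bb.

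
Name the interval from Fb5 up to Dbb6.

minor sixth

The letter names run F→D, a span of 5 letter steps, so the interval is some kind of sixth.
Fb to Dbb is 8 semitones. A major sixth is 9, so 8 makes it minor.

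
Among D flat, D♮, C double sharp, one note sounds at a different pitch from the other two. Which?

Db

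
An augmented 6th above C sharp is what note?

A sixth above C lands on the letter A.
An augmented sixth spans 10 semitones, so C# moves to pitch class 11. On the letter A that is A##.

A##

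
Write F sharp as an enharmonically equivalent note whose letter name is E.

F# is pitch class 6. The letter E alone is pitch class 4.
To reach pitch class 6 from E requires an offset of +2 semitones, i.e. double sharp: E##.

E##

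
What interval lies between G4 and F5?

Counting letters G–A–B–C–D–E–F gives a seventh.
G→F = 10 semitones, 1 narrower than the major seventh (11), so minor.

minor seventh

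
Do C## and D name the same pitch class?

Yes

C## = pitch class 2 and D = pitch class 2 — the same pitch class, so they are enharmonic equivalents.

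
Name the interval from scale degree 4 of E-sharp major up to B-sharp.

major second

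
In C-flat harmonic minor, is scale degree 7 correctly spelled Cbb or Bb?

Bb

Each scale degree takes a distinct letter name. Degree 7 of a scale on C must use the letter B.
Bb and Cbb are enharmonically the same pitch, but only Bb uses the letter B, so it is the correct spelling here.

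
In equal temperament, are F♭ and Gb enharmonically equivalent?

No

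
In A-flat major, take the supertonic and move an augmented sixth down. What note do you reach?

The supertonic of Ab major is Bb.
An augmented sixth (10 semitones) below Bb lands on the letter D, giving Dbb.

Dbb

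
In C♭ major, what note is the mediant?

The Cb major scale runs Cb Db Eb Fb Gb Ab Bb.
Degree 3 is Eb.

Eb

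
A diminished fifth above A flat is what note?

Ebb

A fifth above A lands on the letter E.
A diminished fifth spans 6 semitones, so Ab moves to pitch class 2. On the letter E that is Ebb.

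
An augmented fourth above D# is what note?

G##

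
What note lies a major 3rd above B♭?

D

A third above B lands on the letter D.
A major third spans 4 semitones, so Bb moves to pitch class 2. On the letter D that is D.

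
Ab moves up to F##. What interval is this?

doubly augmented sixth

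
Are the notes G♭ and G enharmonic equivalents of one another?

Gb is pitch class 6; G is pitch class 7.
The pitch classes differ (6 vs. 7), so they are not enharmonic equivalents.

No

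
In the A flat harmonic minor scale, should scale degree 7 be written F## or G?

G

Each scale degree takes a distinct letter name. Degree 7 of a scale on A must use the letter G.
G and F## are enharmonically the same pitch, but only G uses the letter G, so it is the correct spelling here.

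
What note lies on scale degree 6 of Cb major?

The Cb major scale runs Cb Db Eb Fb Gb Ab Bb.
Degree 6 is Ab.

Ab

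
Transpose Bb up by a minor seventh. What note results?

Ab

B up a major seventh is A#, so the target letter is A.
From Bb, a minor seventh is 10 semitones up: Ab.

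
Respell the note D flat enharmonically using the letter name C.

C#

Plain C sits 1 semitone below Db, so on the letter C the same pitch needs a sharp: C#.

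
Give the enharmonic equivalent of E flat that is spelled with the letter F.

Eb is pitch class 3. The letter F alone is pitch class 5.
To reach pitch class 3 from F requires an offset of -2 semitones, i.e. double flat: Fbb.

Fbb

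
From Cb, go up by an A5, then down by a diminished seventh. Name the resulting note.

A#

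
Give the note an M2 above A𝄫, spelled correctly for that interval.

A second above A lands on the letter B.
A major second spans 2 semitones, so Abb moves to pitch class 9. On the letter B that is Bbb.

Bbb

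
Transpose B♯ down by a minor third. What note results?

G##

A third below B lands on the letter G.
A minor third spans 3 semitones, so B# moves to pitch class 9. On the letter G that is G##.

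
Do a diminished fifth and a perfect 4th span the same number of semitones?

A diminished fifth spans 6 semitones; a perfect fourth spans 5.
The spans differ, so they are not enharmonic equivalents.

No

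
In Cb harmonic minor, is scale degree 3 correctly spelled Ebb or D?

Ebb

Each scale degree takes a distinct letter name. Degree 3 of a scale on C must use the letter E.
Ebb and D are enharmonically the same pitch, but only Ebb uses the letter E, so it is the correct spelling here.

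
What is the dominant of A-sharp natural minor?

The A# natural minor scale runs A# B# C# D# E# F# G#.
Degree 5 is E#.

E#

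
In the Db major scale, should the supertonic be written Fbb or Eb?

Eb

Each scale degree takes a distinct letter name. Degree 2 of a scale on D must use the letter E.
Eb and Fbb are enharmonically the same pitch, but only Eb uses the letter E, so it is the correct spelling here.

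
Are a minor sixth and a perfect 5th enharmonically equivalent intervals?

No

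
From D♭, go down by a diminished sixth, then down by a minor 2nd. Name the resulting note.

A diminished sixth down from Db is F# (letter F, 7 semitones down).
A minor second down from F# is E# (letter E, 1 semitone down).

E#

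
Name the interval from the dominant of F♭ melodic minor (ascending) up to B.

The dominant of Fb melodic minor (ascending) is Cb.
Cb up to B: letters C→B make it a seventh; 12 semitones makes it augmented.

augmented seventh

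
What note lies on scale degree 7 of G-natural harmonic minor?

Degree 7 takes the letter 6 steps above G, which is F.
In harmonic minor, degree 7 sits 11 semitones above the tonic. G + 11 semitones is pitch class 6, spelled on F as F#.

F#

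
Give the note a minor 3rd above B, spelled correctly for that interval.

D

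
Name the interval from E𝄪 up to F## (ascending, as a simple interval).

minor second

Counting letters E–F gives a second.
E##→F## = 1 semitone, 1 narrower than the major second (2), so minor.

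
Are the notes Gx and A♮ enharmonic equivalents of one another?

Yes

G## = pitch class 9 and A = pitch class 9 — the same pitch class, so they are enharmonic equivalents.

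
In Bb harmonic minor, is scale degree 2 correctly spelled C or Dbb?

Each scale degree takes a distinct letter name. Degree 2 of a scale on B must use the letter C.
C and Dbb are enharmonically the same pitch, but only C uses the letter C, so it is the correct spelling here.

C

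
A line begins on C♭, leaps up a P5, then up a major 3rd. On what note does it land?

A perfect fifth up from Cb is Gb (letter G, 7 semitones up).
A major third up from Gb is Bb (letter B, 4 semitones up).

Bb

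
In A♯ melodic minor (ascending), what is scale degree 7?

G##

Degree 7 takes the letter 6 steps above A, which is G.
In melodic minor (ascending), degree 7 sits 11 semitones above the tonic. A# + 11 semitones is pitch class 9, spelled on G as G##.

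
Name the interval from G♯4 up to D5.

diminished fifth

The letter names run G→D, a span of 4 letter steps, so the interval is some kind of fifth.
G# to D is 6 semitones. A perfect fifth is 7, so 6 makes it diminished.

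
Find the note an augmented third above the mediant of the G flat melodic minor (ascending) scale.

The mediant of Gb melodic minor (ascending) is Bbb.
An augmented third (5 semitones) above Bbb lands on the letter D, giving D.

D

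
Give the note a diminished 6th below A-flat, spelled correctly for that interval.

A sixth below A lands on the letter C.
A diminished sixth spans 7 semitones, so Ab moves to pitch class 1. On the letter C that is C#.

C#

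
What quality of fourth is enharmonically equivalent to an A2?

doubly diminished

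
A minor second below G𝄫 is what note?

G down a major second is F, so the target letter is F.
From Gbb, a minor second is 1 semitone down: Fb.

Fb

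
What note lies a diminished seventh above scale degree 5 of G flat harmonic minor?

Scale degree 5 of Gb harmonic minor is Db.
A diminished seventh (9 semitones) above Db lands on the letter C, giving Cbb.

Cbb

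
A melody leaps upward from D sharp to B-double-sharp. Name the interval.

The letter names run D→B, a span of 5 letter steps, so the interval is some kind of sixth.
D# to B## is 10 semitones. A major sixth is 9, so 10 makes it augmented.

augmented sixth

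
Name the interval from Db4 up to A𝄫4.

The letter names run D→A, a span of 4 letter steps, so the interval is some kind of fifth.
Db to Abb is 6 semitones. A perfect fifth is 7, so 6 makes it diminished.

diminished fifth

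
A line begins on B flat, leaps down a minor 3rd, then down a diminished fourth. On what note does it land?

D#

A minor third down from Bb is G (letter G, 3 semitones down).
A diminished fourth down from G is D# (letter D, 4 semitones down).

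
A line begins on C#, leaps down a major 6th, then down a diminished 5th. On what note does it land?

A major sixth down from C# is E (letter E, 9 semitones down).
A diminished fifth down from E is A# (letter A, 6 semitones down).

A#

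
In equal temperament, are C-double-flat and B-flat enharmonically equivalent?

Yes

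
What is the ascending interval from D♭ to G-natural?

augmented fourth

The letter names run D→G, a span of 3 letter steps, so the interval is some kind of fourth.
Db to G is 6 semitones. A perfect fourth is 5, so 6 makes it augmented.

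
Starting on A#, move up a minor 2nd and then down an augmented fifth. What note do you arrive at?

Eb

A minor second up from A# is B (letter B, 1 semitone up).
An augmented fifth down from B is Eb (letter E, 8 semitones down).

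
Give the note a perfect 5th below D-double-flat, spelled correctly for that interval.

Gbb

D down a perfect fifth is G, so the target letter is G.
From Dbb, a perfect fifth is 7 semitones down: Gbb.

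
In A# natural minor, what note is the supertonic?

Degree 2 takes the letter 1 step above A, which is B.
In natural minor, degree 2 sits 2 semitones above the tonic. A# + 2 semitones is pitch class 0, spelled on B as B#.

B#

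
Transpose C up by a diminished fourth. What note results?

Fb

A fourth above C lands on the letter F.
A diminished fourth spans 4 semitones, so C moves to pitch class 4. On the letter F that is Fb.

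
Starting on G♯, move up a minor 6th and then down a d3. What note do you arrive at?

C##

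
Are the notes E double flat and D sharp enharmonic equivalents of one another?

No

Two spellings are enharmonically equivalent only if they share a pitch class.
Here Ebb → 2, D# → 3; 2 ≠ 3, so they are not.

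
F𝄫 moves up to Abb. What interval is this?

major third

Counting letters F–G–A gives a third.
Fbb→Abb = 4 semitones, exactly the major third.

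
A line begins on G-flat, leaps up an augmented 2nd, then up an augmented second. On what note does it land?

B#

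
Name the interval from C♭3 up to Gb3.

perfect fifth

Counting letters C–D–E–F–G gives a fifth.
Cb→Gb = 7 semitones, exactly the perfect fifth.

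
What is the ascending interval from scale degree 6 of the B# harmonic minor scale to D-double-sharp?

augmented fifth

Scale degree 6 of B# harmonic minor is G#.
G# up to D##: letters G→D make it a fifth; 8 semitones makes it augmented.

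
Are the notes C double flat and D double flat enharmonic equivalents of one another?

No

Two spellings are enharmonically equivalent only if they share a pitch class.
Here Cbb → 10, Dbb → 0; 0 ≠ 10, so they are not.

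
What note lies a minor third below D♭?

Bb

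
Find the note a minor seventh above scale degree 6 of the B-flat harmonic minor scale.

Scale degree 6 of Bb harmonic minor is Gb.
A minor seventh (10 semitones) above Gb lands on the letter F, giving Fb.

Fb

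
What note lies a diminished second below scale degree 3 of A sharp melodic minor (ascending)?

Scale degree 3 of A# melodic minor (ascending) is C#.
A diminished second (0 semitones) below C# lands on the letter B, giving B##.

B##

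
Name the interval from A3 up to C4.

minor third

The letter names run A→C, a span of 2 letter steps, so the interval is some kind of third.
A to C is 3 semitones. A major third is 4, so 3 makes it minor.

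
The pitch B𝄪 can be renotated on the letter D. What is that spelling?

Db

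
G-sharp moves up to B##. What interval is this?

Counting letters G–A–B gives a third.
G#→B## = 5 semitones, 1 wider than the major third (4), so augmented.

augmented third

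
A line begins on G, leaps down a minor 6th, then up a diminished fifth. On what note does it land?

F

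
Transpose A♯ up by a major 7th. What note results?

G##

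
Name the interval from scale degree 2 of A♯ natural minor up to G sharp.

minor sixth

Scale degree 2 of A# natural minor is B#.
B# up to G#: letters B→G make it a sixth; 8 semitones makes it minor.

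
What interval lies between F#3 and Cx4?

augmented fifth

Counting letters F–G–A–B–C gives a fifth.
F#→C## = 8 semitones, 1 wider than the perfect fifth (7), so augmented.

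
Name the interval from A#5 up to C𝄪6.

major third

The letter names run A→C, a span of 2 letter steps, so the interval is some kind of third.
A# to C## is 4 semitones. A major third is 4, so 4 makes it major.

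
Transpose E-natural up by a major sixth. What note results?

E up a major sixth is C#, so the target letter is C.
From E, a major sixth is 9 semitones up: C#.

C#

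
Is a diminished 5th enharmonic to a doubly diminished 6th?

A diminished fifth spans 6 semitones; a doubly diminished sixth spans 6.
They are enharmonically equivalent.

Yes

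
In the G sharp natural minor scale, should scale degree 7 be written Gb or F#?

F#

Each scale degree takes a distinct letter name. Degree 7 of a scale on G must use the letter F.
F# and Gb are enharmonically the same pitch, but only F# uses the letter F, so it is the correct spelling here.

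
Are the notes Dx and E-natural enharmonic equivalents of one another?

D## is pitch class 4; E is pitch class 4.
All spellings map to pitch class 4, so they are enharmonically equivalent.

Yes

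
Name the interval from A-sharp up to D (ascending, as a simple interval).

diminished fourth

Counting letters A–B–C–D gives a fourth.
A#→D = 4 semitones, 1 narrower than the perfect fourth (5), so diminished.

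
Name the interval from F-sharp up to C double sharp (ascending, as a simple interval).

Counting letters F–G–A–B–C gives a fifth.
F#→C## = 8 semitones, 1 wider than the perfect fifth (7), so augmented.

augmented fifth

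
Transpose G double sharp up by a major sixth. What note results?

E##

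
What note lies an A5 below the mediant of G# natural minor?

Eb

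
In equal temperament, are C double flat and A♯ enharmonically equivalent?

Cbb = pitch class 10 and A# = pitch class 10 — the same pitch class, so they are enharmonic equivalents.

Yes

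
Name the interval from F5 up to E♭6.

minor seventh

The letter names run F→E, a span of 6 letter steps, so the interval is some kind of seventh.
F to Eb is 10 semitones. A major seventh is 11, so 10 makes it minor.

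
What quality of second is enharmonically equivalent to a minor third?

A minor third spans 3 semitones.
A second spanning 3 semitones is augmented (the major second is 2).

augmented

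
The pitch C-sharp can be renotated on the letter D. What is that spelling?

C# is pitch class 1. The letter D alone is pitch class 2.
To reach pitch class 1 from D requires an offset of -1 semitone, i.e. flat: Db.

Db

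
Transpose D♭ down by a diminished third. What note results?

B

A third below D lands on the letter B.
A diminished third spans 2 semitones, so Db moves to pitch class 11. On the letter B that is B.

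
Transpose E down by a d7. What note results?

F##

A seventh below E lands on the letter F.
A diminished seventh spans 9 semitones, so E moves to pitch class 7. On the letter F that is F##.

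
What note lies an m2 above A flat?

Bbb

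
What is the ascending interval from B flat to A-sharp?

augmented seventh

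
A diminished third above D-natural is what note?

Fb

D up a major third is F#, so the target letter is F.
From D, a diminished third is 2 semitones up: Fb.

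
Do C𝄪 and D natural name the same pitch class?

C## = pitch class 2 and D = pitch class 2 — the same pitch class, so they are enharmonic equivalents.

Yes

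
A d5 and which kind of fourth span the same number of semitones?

augmented

A diminished fifth spans 6 semitones.
A fourth spanning 6 semitones is augmented (the perfect fourth is 5).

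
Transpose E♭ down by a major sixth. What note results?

A sixth below E lands on the letter G.
A major sixth spans 9 semitones, so Eb moves to pitch class 6. On the letter G that is Gb.

Gb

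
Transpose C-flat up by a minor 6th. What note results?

Abb

C up a major sixth is A, so the target letter is A.
From Cb, a minor sixth is 8 semitones up: Abb.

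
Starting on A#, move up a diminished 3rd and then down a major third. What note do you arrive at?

A diminished third up from A# is C (letter C, 2 semitones up).
A major third down from C is Ab (letter A, 4 semitones down).

Ab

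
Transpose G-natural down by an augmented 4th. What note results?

A fourth below G lands on the letter D.
An augmented fourth spans 6 semitones, so G moves to pitch class 1. On the letter D that is Db.

Db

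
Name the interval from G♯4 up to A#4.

The letter names run G→A, a span of 1 letter step, so the interval is some kind of second.
G# to A# is 2 semitones. A major second is 2, so 2 makes it major.

major second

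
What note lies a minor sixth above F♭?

Dbb

F up a major sixth is D, so the target letter is D.
From Fb, a minor sixth is 8 semitones up: Dbb.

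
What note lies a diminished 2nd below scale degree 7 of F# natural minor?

Scale degree 7 of F# natural minor is E.
A diminished second (0 semitones) below E lands on the letter D, giving D##.

D##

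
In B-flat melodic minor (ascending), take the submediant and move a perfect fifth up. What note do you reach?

D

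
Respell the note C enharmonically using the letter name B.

B#

Plain B sits 1 semitone below C, so on the letter B the same pitch needs a sharp: B#.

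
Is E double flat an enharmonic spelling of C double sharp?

Yes

Ebb = pitch class 2 and C## = pitch class 2 — the same pitch class, so they are enharmonic equivalents.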